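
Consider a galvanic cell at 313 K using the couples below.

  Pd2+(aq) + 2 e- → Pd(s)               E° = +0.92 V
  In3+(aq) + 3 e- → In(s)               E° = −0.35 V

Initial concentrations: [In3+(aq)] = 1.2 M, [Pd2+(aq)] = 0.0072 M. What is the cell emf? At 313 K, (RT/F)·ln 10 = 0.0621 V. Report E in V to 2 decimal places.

The Pd²⁺/Pd couple has the more positive E°, so it is the cathode; In³⁺/In is the anode.
The standard potential is +0.92 − (−0.35) = +1.27 V and the balanced reaction transfers n = 6 electrons.
The balanced reaction is 3 Pd2+(aq) + 2 In(s) → 3 Pd(s) + 2 In3+(aq), so Q = [In3+(aq)]^2 / [Pd2+(aq)]^3 = 3.86×10^6 and log Q = 6.586.
Applying E = E° − (RT ln10/nF)·log Q gives +1.27 − (0.0621/6)(6.586) = +1.20 V.

+1.20 V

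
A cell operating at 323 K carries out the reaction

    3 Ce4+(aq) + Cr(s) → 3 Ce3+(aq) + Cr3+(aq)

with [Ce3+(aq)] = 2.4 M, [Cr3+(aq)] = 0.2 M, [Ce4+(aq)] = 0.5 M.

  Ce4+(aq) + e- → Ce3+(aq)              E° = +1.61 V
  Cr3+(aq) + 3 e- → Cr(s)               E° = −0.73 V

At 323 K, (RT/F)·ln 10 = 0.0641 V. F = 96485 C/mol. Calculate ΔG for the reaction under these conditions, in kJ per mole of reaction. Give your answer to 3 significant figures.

−669 kJ/mol

The standard cell potential is +1.61 − (−0.73) = +2.34 V, with n = 3 electrons in the balanced equation.
Q = ([Ce3+(aq)]^3·[Cr3+(aq)]) / [Ce4+(aq)]^3 = 22.1, so log Q = 1.345 and E = +2.34 − (0.0641/3)(1.345) = +2.3113 V.
Finally ΔG = −nFE = −(3)(96485 C/mol)(+2.3113 V) = −669 kJ/mol.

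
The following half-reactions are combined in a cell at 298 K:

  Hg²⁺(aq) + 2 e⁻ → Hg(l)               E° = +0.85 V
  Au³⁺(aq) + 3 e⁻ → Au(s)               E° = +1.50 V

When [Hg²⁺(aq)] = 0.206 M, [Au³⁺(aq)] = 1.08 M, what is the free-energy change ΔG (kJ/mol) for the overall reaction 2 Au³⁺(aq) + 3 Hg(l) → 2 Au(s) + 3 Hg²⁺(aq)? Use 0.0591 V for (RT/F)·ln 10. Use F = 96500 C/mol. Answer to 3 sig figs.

With Au³⁺/Au reduced at the cathode, E°cell = +1.50 − (+0.85) = +0.65 V and n = 6.
Here Q = [Hg²⁺(aq)]^3 / [Au³⁺(aq)]^2 = 0.00749 (log Q = −2.125), giving E = +0.65 − (0.0591/6)·(−2.125) = +0.6709 V.
Then ΔG = −nFE = −6 × 96500 × +0.6709 J/mol = −388 kJ/mol.

−388 kJ/mol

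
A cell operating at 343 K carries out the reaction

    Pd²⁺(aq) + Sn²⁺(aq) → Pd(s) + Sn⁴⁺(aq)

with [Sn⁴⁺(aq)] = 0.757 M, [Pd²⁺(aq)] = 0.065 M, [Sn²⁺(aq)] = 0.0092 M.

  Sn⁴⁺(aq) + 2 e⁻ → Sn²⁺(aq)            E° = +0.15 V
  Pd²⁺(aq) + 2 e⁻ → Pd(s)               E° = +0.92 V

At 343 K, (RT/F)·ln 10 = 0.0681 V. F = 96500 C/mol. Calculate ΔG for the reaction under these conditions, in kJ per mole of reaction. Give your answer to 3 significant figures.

−128 kJ/mol

The standard cell potential is +0.92 − (+0.15) = +0.77 V, with n = 2 electrons in the balanced equation.
Here Q = [Sn⁴⁺(aq)] / ([Pd²⁺(aq)]·[Sn²⁺(aq)]) = 1.27×10^3 (log Q = 3.102), giving E = +0.77 − (0.0681/2)·(3.102) = +0.6644 V.
Finally ΔG = −nFE = −(2)(96500 C/mol)(+0.6644 V) = −128 kJ/mol.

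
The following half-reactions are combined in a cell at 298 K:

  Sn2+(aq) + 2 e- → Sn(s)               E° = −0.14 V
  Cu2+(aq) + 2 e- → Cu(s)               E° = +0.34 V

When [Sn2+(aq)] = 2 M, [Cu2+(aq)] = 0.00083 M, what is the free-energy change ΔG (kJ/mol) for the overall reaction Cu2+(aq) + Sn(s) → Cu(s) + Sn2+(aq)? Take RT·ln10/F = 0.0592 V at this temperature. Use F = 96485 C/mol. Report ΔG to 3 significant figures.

−73.3 kJ/mol

The standard cell potential is +0.34 − (−0.14) = +0.48 V, with n = 2 electrons in the balanced equation.
Here Q = [Sn2+(aq)] / [Cu2+(aq)] = 2.41×10^3 (log Q = 3.382), giving E = +0.48 − (0.0592/2)·(3.382) = +0.3799 V.
ΔG = −nFE = −(2)(96485)(+0.3799) J/mol = −73.3 kJ/mol.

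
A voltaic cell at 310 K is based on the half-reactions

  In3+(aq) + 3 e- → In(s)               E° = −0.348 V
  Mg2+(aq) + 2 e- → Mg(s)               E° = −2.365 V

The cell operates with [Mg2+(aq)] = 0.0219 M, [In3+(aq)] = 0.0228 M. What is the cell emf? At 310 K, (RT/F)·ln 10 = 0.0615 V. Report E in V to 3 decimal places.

+2.034 V

The In³⁺/In couple has the more positive E°, so it is the cathode; Mg²⁺/Mg is the anode.
E°cell = E°cat − E°an = −0.348 − (−2.365) = +2.017 V; n = 6.
Balancing gives 2 In3+(aq) + 3 Mg(s) → 2 In(s) + 3 Mg2+(aq); hence Q = [Mg2+(aq)]^3 / [In3+(aq)]^2 = 0.0202 (log Q = −1.695).
E = E° − (0.0615/n)·log Q = +2.017 − (0.0615/6)(−1.695) = +2.034 V.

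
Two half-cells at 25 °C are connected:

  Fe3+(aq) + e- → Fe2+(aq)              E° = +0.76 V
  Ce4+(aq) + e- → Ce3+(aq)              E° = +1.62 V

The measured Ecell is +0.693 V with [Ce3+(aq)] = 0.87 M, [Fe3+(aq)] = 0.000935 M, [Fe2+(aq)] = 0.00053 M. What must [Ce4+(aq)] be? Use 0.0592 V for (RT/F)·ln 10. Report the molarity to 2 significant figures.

0.0023 M

With Ce⁴⁺/Ce³⁺ at the cathode and Fe³⁺/Fe²⁺ at the anode, E°cell = +1.62 − (+0.76) = +0.86 V (n = 1).
Since E = E° − (0.0592/n)·log Q, log Q = n(E° − E)/0.0592 = 2.821.
For Ce4+(aq) + Fe2+(aq) → Ce3+(aq) + Fe3+(aq), the reaction quotient is Q = ([Ce3+(aq)]·[Fe3+(aq)]) / ([Ce4+(aq)]·[Fe2+(aq)]).
Isolating [Ce4+(aq)] in Q = 10^{2.821} yields log [Ce4+(aq)] = −2.635, i.e. 0.0023 M.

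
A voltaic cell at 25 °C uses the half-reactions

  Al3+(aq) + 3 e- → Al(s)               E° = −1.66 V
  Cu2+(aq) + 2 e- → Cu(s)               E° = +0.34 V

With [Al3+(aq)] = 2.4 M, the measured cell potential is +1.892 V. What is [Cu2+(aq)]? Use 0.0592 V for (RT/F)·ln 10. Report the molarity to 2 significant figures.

With Cu²⁺/Cu at the cathode and Al³⁺/Al at the anode, E°cell = +0.34 − (−1.66) = +2.00 V (n = 6).
From the Nernst equation, log Q = n(E° − E)/0.0592 = 6·(+2.00 − (+1.892))/0.0592 = 10.946.
The balanced reaction is 3 Cu2+(aq) + 2 Al(s) → 3 Cu(s) + 2 Al3+(aq), so Q = [Al3+(aq)]^2 / [Cu2+(aq)]^3.
Solving for the unknown gives log [Cu2+(aq)] = −3.395, so [Cu2+(aq)] ≈ 0.00040 M.

0.00040 M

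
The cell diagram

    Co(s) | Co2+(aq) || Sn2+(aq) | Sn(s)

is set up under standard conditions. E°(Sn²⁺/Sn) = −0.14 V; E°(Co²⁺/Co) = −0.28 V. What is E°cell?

+0.14 V

By convention the left-hand electrode in cell notation is the anode (oxidation) and the right-hand electrode is the cathode (reduction).
E°cell = E°(right) − E°(left) = −0.14 − (−0.28) = +0.14 V.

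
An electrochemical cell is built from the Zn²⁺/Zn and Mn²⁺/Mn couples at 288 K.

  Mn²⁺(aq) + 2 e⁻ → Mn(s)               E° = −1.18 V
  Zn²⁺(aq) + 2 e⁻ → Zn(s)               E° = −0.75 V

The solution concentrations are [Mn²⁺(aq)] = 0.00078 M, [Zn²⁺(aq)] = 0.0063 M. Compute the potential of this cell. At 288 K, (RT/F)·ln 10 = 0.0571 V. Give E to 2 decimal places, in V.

Since E°(Zn²⁺/Zn) > E°(Mn²⁺/Mn), Zn²⁺/Zn serves as the cathode.
E°cell = −0.75 − (−1.18) = +0.43 V, with n = 2 electrons transferred.
Balancing gives Zn²⁺(aq) + Mn(s) → Zn(s) + Mn²⁺(aq); hence Q = [Mn²⁺(aq)] / [Zn²⁺(aq)] = 0.124 (log Q = −0.907).
Applying E = E° − (RT ln10/nF)·log Q gives +0.43 − (0.0571/2)(−0.907) = +0.46 V.

+0.46 V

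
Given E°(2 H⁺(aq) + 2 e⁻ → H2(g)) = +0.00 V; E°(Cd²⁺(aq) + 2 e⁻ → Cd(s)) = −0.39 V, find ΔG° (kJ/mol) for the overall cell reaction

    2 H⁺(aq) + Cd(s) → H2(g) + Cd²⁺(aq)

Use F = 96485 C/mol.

−75.3 kJ/mol

In the reaction as written H⁺(aq) is reduced, so the 2H⁺/H₂ couple is the cathode and Cd²⁺/Cd is the anode.
E°cell = +0.00 − (−0.39) = +0.39 V; balancing electrons gives n = 2.
ΔG° = −nFE°cell = −(2)(96485)(+0.39) J/mol = −75.3 kJ/mol.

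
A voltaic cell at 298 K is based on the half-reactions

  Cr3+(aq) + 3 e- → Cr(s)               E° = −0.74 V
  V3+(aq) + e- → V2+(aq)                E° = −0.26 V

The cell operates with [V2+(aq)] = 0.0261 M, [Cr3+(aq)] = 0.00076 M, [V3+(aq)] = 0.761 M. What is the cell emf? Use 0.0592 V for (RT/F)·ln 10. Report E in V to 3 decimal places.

+0.628 V

The V³⁺/V²⁺ couple has the more positive E°, so it is the cathode; Cr³⁺/Cr is the anode.
The standard potential is −0.26 − (−0.74) = +0.48 V and the balanced reaction transfers n = 3 electrons.
The balanced reaction is 3 V3+(aq) + Cr(s) → 3 V2+(aq) + Cr3+(aq), so Q = ([V2+(aq)]^3·[Cr3+(aq)]) / [V3+(aq)]^3 = 3.07×10^−8 and log Q = −7.513.
Applying E = E° − (RT ln10/nF)·log Q gives +0.48 − (0.0592/3)(−7.513) = +0.628 V.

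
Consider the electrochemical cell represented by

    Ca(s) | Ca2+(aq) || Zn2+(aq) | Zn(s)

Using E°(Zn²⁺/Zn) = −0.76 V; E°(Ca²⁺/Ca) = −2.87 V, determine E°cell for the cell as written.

+2.11 V

By convention the left-hand electrode in cell notation is the anode (oxidation) and the right-hand electrode is the cathode (reduction).
E°cell = E°(right) − E°(left) = −0.76 − (−2.87) = +2.11 V.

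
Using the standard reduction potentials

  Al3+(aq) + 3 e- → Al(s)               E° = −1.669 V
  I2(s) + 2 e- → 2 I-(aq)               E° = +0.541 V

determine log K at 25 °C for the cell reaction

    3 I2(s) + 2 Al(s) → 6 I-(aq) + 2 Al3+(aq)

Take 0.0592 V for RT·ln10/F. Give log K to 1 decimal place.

log K = 224.0

The I₂/I⁻ couple is reduced (cathode); E°cell = +0.541 − (−1.669) = +2.210 V with n = 6.
At equilibrium E = 0, so log K = nE°cell / 0.0592 = (6)(+2.210) / 0.0592 = 224.0.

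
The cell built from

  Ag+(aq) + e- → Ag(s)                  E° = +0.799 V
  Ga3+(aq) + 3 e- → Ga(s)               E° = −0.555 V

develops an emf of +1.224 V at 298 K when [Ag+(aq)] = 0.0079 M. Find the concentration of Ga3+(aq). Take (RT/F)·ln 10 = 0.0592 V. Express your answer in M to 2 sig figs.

1.9 M

With Ag⁺/Ag at the cathode and Ga³⁺/Ga at the anode, E°cell = +0.799 − (−0.555) = +1.354 V (n = 3).
Rearranging E = E° − (0.0592/n)·log Q gives log Q = 3(+1.354 − (+1.224))/0.0592 = 6.588.
Balancing electrons gives 3 Ag+(aq) + Ga(s) → 3 Ag(s) + Ga3+(aq); thus Q = [Ga3+(aq)] / [Ag+(aq)]^3.
Solving for the unknown gives log [Ga3+(aq)] = 0.281, so [Ga3+(aq)] ≈ 1.9 M.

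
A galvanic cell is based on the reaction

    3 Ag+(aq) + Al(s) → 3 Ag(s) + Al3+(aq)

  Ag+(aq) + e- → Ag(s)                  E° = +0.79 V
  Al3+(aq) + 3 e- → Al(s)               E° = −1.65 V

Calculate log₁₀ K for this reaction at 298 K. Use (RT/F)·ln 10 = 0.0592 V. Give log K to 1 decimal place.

log K = 123.6

The Ag⁺/Ag couple is reduced (cathode); E°cell = +0.79 − (−1.65) = +2.44 V with n = 3.
At equilibrium E = 0, so log K = nE°cell / 0.0592 = (3)(+2.44) / 0.0592 = 123.6.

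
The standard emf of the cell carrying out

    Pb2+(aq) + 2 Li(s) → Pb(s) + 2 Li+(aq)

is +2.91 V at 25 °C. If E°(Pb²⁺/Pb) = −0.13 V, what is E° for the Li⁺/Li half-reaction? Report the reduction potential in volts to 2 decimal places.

−3.04 V

In the reaction as written the Pb²⁺/Pb couple is reduced (cathode) and Li⁺/Li is oxidized (anode), so E°cell = E°(Pb²⁺/Pb) − E°(Li⁺/Li).
E°(Li⁺/Li) = E°(cathode) − E°cell = −0.13 − (+2.91) = −3.04 V.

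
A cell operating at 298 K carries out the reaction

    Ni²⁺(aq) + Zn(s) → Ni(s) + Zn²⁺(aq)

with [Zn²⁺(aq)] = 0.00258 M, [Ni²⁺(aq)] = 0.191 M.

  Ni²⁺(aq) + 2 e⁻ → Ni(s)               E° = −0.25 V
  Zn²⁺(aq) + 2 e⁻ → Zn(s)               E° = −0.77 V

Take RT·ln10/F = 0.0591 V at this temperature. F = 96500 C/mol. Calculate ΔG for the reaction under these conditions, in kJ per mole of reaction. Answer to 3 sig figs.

The standard cell potential is −0.25 − (−0.77) = +0.52 V, with n = 2 electrons in the balanced equation.
The reaction quotient is [Zn²⁺(aq)] / [Ni²⁺(aq)] = 0.0135; by Nernst, E = +0.52 − (0.0591/2)(−1.869) = +0.5752 V.
Then ΔG = −nFE = −2 × 96500 × +0.5752 J/mol = −111 kJ/mol.

−111 kJ/mol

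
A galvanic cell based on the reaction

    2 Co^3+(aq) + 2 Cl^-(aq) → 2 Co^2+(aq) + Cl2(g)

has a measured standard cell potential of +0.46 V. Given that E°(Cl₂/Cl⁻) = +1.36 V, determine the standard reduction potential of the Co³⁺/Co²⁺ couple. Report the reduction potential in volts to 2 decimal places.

In the reaction as written the Co³⁺/Co²⁺ couple is reduced (cathode) and Cl₂/Cl⁻ is oxidized (anode), so E°cell = E°(Co³⁺/Co²⁺) − E°(Cl₂/Cl⁻).
E°(Co³⁺/Co²⁺) = E°cell + E°(anode) = +0.46 + (+1.36) = +1.82 V.

+1.82 V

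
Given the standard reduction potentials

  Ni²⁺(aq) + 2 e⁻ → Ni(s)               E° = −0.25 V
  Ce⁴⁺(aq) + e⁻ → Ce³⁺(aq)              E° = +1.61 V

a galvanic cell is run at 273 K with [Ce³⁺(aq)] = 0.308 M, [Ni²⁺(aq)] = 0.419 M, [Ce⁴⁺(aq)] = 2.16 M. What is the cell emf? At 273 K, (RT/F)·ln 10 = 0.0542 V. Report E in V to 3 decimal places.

+1.916 V

Ce⁴⁺/Ce³⁺ is reduced (cathode, E° = +1.61 V) and Ni²⁺/Ni is oxidized (anode).
E°cell = +1.61 − (−0.25) = +1.86 V, with n = 2 electrons transferred.
The balanced reaction is 2 Ce⁴⁺(aq) + Ni(s) → 2 Ce³⁺(aq) + Ni²⁺(aq), so Q = ([Ce³⁺(aq)]^2·[Ni²⁺(aq)]) / [Ce⁴⁺(aq)]^2 = 0.00852 and log Q = −2.070.
Applying E = E° − (RT ln10/nF)·log Q gives +1.86 − (0.0542/2)(−2.070) = +1.916 V.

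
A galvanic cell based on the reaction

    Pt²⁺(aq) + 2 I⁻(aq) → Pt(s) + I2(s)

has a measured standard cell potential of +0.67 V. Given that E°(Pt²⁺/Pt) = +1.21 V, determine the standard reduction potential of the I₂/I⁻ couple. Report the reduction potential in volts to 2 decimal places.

+0.54 V

In the reaction as written the Pt²⁺/Pt couple is reduced (cathode) and I₂/I⁻ is oxidized (anode), so E°cell = E°(Pt²⁺/Pt) − E°(I₂/I⁻).
E°(I₂/I⁻) = E°(cathode) − E°cell = +1.21 − (+0.67) = +0.54 V.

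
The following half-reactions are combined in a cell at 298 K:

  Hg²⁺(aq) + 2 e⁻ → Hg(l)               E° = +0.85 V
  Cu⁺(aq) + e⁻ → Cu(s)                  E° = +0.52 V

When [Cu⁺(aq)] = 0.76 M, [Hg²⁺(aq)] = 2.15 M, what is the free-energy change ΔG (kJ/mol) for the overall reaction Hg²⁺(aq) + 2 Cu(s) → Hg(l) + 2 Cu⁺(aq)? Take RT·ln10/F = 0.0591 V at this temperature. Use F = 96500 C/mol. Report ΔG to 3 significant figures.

The standard cell potential is +0.85 − (+0.52) = +0.33 V, with n = 2 electrons in the balanced equation.
Q = [Cu⁺(aq)]^2 / [Hg²⁺(aq)] = 0.269, so log Q = −0.571 and E = +0.33 − (0.0591/2)(−0.571) = +0.3469 V.
ΔG = −nFE = −(2)(96500)(+0.3469) J/mol = −67.0 kJ/mol.

−67.0 kJ/mol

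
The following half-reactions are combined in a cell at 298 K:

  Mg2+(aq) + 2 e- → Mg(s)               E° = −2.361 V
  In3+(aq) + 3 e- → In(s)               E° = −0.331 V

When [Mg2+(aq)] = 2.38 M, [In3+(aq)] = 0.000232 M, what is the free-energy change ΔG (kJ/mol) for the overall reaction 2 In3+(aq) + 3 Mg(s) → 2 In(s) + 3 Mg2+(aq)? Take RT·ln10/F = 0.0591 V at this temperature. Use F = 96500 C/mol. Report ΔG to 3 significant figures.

The standard cell potential is −0.331 − (−2.361) = +2.030 V, with n = 6 electrons in the balanced equation.
Here Q = [Mg2+(aq)]^3 / [In3+(aq)]^2 = 2.5×10^8 (log Q = 8.399), giving E = +2.030 − (0.0591/6)·(8.399) = +1.9473 V.
Then ΔG = −nFE = −6 × 96500 × +1.9473 J/mol = −1130 kJ/mol.

−1130 kJ/mol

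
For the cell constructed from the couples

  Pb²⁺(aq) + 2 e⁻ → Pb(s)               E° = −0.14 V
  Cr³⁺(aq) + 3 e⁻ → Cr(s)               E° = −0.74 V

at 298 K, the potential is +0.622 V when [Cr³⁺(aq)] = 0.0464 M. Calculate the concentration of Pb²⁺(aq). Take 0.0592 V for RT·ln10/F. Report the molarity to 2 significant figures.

Pb²⁺/Pb is the cathode (higher E°); E°cell = −0.14 − (−0.74) = +0.60 V with n = 6.
Rearranging E = E° − (0.0592/n)·log Q gives log Q = 6(+0.60 − (+0.622))/0.0592 = −2.230.
Balancing electrons gives 3 Pb²⁺(aq) + 2 Cr(s) → 3 Pb(s) + 2 Cr³⁺(aq); thus Q = [Cr³⁺(aq)]^2 / [Pb²⁺(aq)]^3.
Substituting the known concentrations and solving, log [Pb²⁺(aq)] = −0.146 and [Pb²⁺(aq)] = 0.71 M.

0.71 M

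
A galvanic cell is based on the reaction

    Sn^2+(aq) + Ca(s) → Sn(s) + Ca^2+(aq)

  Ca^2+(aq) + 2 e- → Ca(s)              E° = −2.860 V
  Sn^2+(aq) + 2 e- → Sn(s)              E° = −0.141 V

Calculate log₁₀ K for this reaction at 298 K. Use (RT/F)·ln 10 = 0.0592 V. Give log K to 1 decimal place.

log K = 91.9

The Sn²⁺/Sn couple is reduced (cathode); E°cell = −0.141 − (−2.860) = +2.719 V with n = 2.
At equilibrium E = 0, so log K = nE°cell / 0.0592 = (2)(+2.719) / 0.0592 = 91.9.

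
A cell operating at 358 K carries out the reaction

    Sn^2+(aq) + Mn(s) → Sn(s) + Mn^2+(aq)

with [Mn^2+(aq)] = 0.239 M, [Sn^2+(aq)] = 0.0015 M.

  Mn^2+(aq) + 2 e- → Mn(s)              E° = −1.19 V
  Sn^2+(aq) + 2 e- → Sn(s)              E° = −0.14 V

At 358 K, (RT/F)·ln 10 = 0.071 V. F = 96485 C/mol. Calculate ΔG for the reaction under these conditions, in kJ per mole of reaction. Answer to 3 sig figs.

E°cell = −0.14 − (−1.19) = +1.05 V; the balanced reaction transfers n = 2 electrons.
Here Q = [Mn^2+(aq)] / [Sn^2+(aq)] = 159 (log Q = 2.202), giving E = +1.05 − (0.071/2)·(2.202) = +0.9718 V.
Finally ΔG = −nFE = −(2)(96485 C/mol)(+0.9718 V) = −188 kJ/mol.

−188 kJ/mol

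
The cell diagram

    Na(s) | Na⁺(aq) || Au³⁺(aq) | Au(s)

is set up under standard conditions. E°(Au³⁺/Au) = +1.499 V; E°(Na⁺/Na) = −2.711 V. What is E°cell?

+4.210 V

By convention the left-hand electrode in cell notation is the anode (oxidation) and the right-hand electrode is the cathode (reduction).
E°cell = E°(right) − E°(left) = +1.499 − (−2.711) = +4.210 V.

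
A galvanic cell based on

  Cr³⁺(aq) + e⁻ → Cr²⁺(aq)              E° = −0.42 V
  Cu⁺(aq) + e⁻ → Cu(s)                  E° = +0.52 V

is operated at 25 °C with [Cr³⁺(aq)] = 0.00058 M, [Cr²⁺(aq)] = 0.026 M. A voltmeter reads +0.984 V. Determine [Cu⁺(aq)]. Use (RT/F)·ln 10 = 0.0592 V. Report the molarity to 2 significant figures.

The Cu⁺/Cu couple has the larger reduction potential, so it is the cathode: E°cell = +0.52 − (−0.42) = +0.94 V and n = 1.
From the Nernst equation, log Q = n(E° − E)/0.0592 = 1·(+0.94 − (+0.984))/0.0592 = −0.743.
Balancing electrons gives Cu⁺(aq) + Cr²⁺(aq) → Cu(s) + Cr³⁺(aq); thus Q = [Cr³⁺(aq)] / ([Cu⁺(aq)]·[Cr²⁺(aq)]).
Solving for the unknown gives log [Cu⁺(aq)] = −0.909, so [Cu⁺(aq)] ≈ 0.12 M.

0.12 M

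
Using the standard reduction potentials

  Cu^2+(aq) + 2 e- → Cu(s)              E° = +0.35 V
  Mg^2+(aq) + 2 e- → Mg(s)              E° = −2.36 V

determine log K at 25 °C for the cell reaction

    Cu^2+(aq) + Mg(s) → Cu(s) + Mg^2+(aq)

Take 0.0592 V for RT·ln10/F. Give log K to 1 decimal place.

log K = 91.6

The Cu²⁺/Cu couple is reduced (cathode); E°cell = +0.35 − (−2.36) = +2.71 V with n = 2.
At equilibrium E = 0, so log K = nE°cell / 0.0592 = (2)(+2.71) / 0.0592 = 91.6.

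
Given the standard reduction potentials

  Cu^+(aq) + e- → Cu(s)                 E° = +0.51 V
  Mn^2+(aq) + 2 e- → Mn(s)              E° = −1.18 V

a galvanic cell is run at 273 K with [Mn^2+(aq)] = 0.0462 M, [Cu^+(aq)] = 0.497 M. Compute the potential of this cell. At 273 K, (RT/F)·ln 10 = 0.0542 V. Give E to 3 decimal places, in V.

The Cu⁺/Cu couple has the more positive E°, so it is the cathode; Mn²⁺/Mn is the anode.
E°cell = E°cat − E°an = +0.51 − (−1.18) = +1.69 V; n = 2.
For the overall reaction 2 Cu^+(aq) + Mn(s) → 2 Cu(s) + Mn^2+(aq), Q = [Mn^2+(aq)] / [Cu^+(aq)]^2 = 0.187, giving log Q = −0.728.
Applying E = E° − (RT ln10/nF)·log Q gives +1.69 − (0.0542/2)(−0.728) = +1.710 V.

+1.710 V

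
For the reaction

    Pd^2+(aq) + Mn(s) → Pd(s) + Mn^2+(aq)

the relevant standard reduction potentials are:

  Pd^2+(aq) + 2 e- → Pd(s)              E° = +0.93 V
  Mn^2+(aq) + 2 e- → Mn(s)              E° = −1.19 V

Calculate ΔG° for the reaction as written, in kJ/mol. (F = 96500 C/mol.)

In the reaction as written Pd^2+(aq) is reduced, so the Pd²⁺/Pd couple is the cathode and Mn²⁺/Mn is the anode.
E°cell = +0.93 − (−1.19) = +2.12 V; balancing electrons gives n = 2.
ΔG° = −nFE°cell = −(2)(96500)(+2.12) J/mol = −409 kJ/mol.

−409 kJ/mol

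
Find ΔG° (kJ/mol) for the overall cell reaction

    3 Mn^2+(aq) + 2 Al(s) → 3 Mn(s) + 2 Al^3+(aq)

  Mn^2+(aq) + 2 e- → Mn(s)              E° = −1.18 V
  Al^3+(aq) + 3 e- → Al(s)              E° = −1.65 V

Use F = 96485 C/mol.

−272 kJ/mol

In the reaction as written Mn^2+(aq) is reduced, so the Mn²⁺/Mn couple is the cathode and Al³⁺/Al is the anode.
E°cell = −1.18 − (−1.65) = +0.47 V; balancing electrons gives n = 6.
ΔG° = −nFE°cell = −(6)(96485)(+0.47) J/mol = −272 kJ/mol.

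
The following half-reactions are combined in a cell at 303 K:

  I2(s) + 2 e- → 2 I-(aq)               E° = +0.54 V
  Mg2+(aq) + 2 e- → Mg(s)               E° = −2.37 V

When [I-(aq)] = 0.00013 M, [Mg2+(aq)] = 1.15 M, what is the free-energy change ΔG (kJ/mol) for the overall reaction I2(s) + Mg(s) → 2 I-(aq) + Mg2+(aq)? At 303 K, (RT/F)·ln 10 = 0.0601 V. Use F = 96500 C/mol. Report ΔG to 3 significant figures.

−606 kJ/mol

The standard cell potential is +0.54 − (−2.37) = +2.91 V, with n = 2 electrons in the balanced equation.
The reaction quotient is [I-(aq)]^2·[Mg2+(aq)] = 1.94×10^−8; by Nernst, E = +2.91 − (0.0601/2)(−7.711) = +3.1417 V.
Finally ΔG = −nFE = −(2)(96500 C/mol)(+3.1417 V) = −606 kJ/mol.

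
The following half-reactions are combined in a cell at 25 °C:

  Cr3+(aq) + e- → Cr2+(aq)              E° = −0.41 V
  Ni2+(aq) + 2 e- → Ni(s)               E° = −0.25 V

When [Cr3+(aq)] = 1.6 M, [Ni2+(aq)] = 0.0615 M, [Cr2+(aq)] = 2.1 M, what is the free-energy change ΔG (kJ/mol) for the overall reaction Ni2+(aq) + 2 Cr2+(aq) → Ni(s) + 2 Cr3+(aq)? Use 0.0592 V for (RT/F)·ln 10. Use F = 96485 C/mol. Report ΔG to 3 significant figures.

E°cell = −0.25 − (−0.41) = +0.16 V; the balanced reaction transfers n = 2 electrons.
Q = [Cr3+(aq)]^2 / ([Ni2+(aq)]·[Cr2+(aq)]^2) = 9.44, so log Q = 0.975 and E = +0.16 − (0.0592/2)(0.975) = +0.1311 V.
Finally ΔG = −nFE = −(2)(96485 C/mol)(+0.1311 V) = −25.3 kJ/mol.

−25.3 kJ/mol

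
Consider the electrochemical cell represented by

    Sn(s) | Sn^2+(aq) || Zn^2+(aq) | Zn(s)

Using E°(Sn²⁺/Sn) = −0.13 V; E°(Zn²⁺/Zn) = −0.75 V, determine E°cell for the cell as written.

By convention the left-hand electrode in cell notation is the anode (oxidation) and the right-hand electrode is the cathode (reduction).
E°cell = E°(right) − E°(left) = −0.75 − (−0.13) = −0.62 V.
The negative sign shows that, as written, the cell would require an external voltage to drive the reaction.

−0.62 V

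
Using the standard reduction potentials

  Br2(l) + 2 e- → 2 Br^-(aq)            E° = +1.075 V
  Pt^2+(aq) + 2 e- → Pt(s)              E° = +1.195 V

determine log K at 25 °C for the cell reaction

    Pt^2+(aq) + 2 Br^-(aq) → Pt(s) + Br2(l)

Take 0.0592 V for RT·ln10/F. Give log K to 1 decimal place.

The Pt²⁺/Pt couple is reduced (cathode); E°cell = +1.195 − (+1.075) = +0.120 V with n = 2.
At equilibrium E = 0, so log K = nE°cell / 0.0592 = (2)(+0.120) / 0.0592 = 4.1.

log K = 4.1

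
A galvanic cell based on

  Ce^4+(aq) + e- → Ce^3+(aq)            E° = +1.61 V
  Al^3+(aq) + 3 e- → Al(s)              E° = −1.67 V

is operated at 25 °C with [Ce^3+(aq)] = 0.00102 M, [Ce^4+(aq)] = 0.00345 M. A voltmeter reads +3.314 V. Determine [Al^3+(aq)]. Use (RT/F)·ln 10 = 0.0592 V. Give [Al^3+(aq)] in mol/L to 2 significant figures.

Ce⁴⁺/Ce³⁺ is the cathode (higher E°); E°cell = +1.61 − (−1.67) = +3.28 V with n = 3.
Since E = E° − (0.0592/n)·log Q, log Q = n(E° − E)/0.0592 = −1.723.
The balanced reaction is 3 Ce^4+(aq) + Al(s) → 3 Ce^3+(aq) + Al^3+(aq), so Q = ([Ce^3+(aq)]^3·[Al^3+(aq)]) / [Ce^4+(aq)]^3.
Substituting the known concentrations and solving, log [Al^3+(aq)] = −0.135 and [Al^3+(aq)] = 0.73 M.

0.73 M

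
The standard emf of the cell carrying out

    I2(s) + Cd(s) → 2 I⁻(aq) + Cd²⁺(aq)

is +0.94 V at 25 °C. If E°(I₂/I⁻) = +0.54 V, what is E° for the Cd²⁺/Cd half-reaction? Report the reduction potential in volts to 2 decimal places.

In the reaction as written the I₂/I⁻ couple is reduced (cathode) and Cd²⁺/Cd is oxidized (anode), so E°cell = E°(I₂/I⁻) − E°(Cd²⁺/Cd).
E°(Cd²⁺/Cd) = E°(cathode) − E°cell = +0.54 − (+0.94) = −0.40 V.

−0.40 V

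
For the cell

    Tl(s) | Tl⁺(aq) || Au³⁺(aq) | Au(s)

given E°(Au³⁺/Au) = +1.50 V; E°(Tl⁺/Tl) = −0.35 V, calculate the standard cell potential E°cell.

+1.85 V

By convention the left-hand electrode in cell notation is the anode (oxidation) and the right-hand electrode is the cathode (reduction).
E°cell = E°(right) − E°(left) = +1.50 − (−0.35) = +1.85 V.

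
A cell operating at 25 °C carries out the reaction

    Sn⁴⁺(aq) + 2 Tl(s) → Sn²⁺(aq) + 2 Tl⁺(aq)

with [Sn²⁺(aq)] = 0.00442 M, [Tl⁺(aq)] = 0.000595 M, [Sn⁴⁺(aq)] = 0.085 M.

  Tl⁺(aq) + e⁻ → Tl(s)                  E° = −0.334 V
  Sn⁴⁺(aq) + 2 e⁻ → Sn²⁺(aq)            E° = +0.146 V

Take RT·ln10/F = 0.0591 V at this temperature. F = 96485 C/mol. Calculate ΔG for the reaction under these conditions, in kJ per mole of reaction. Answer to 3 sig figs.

The standard cell potential is +0.146 − (−0.334) = +0.480 V, with n = 2 electrons in the balanced equation.
Here Q = ([Sn²⁺(aq)]·[Tl⁺(aq)]^2) / [Sn⁴⁺(aq)] = 1.84×10^−8 (log Q = −7.735), giving E = +0.480 − (0.0591/2)·(−7.735) = +0.7086 V.
ΔG = −nFE = −(2)(96485)(+0.7086) J/mol = −137 kJ/mol.

−137 kJ/mol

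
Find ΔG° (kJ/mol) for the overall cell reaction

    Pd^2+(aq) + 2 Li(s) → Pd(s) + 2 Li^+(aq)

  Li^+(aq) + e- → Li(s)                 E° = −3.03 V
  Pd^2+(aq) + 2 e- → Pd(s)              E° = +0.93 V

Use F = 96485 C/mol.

−764 kJ/mol

In the reaction as written Pd^2+(aq) is reduced, so the Pd²⁺/Pd couple is the cathode and Li⁺/Li is the anode.
E°cell = +0.93 − (−3.03) = +3.96 V; balancing electrons gives n = 2.
ΔG° = −nFE°cell = −(2)(96485)(+3.96) J/mol = −764 kJ/mol.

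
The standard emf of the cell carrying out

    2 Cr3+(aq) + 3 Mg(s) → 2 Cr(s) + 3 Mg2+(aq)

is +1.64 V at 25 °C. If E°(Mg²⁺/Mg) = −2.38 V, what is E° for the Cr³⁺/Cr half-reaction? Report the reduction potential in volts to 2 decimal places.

In the reaction as written the Cr³⁺/Cr couple is reduced (cathode) and Mg²⁺/Mg is oxidized (anode), so E°cell = E°(Cr³⁺/Cr) − E°(Mg²⁺/Mg).
E°(Cr³⁺/Cr) = E°cell + E°(anode) = +1.64 + (−2.38) = −0.74 V.

−0.74 V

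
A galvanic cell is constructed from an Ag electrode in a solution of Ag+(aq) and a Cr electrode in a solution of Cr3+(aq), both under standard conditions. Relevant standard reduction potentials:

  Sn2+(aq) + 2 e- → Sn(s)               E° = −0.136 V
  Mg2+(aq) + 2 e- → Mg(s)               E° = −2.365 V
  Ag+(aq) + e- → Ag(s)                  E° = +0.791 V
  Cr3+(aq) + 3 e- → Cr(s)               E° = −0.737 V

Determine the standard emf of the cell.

+1.528 V

Of the two couples in this cell, the one with the more positive reduction potential is reduced at the cathode: here that is Ag⁺/Ag (+0.791 V); Cr³⁺/Cr (−0.737 V) is the anode.
E°cell = E°(cathode) − E°(anode) = +0.791 − (−0.737) = +1.528 V.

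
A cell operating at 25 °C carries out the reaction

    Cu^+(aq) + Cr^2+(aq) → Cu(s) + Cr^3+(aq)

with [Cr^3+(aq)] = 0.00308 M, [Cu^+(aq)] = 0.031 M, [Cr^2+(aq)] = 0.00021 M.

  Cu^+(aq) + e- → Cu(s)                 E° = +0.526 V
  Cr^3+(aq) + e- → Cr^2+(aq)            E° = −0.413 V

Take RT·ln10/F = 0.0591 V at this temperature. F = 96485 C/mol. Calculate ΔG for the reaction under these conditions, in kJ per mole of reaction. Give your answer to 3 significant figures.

−75.3 kJ/mol

E°cell = +0.526 − (−0.413) = +0.939 V; the balanced reaction transfers n = 1 electron.
The reaction quotient is [Cr^3+(aq)] / ([Cu^+(aq)]·[Cr^2+(aq)]) = 473; by Nernst, E = +0.939 − (0.0591/1)(2.675) = +0.7809 V.
Finally ΔG = −nFE = −(1)(96485 C/mol)(+0.7809 V) = −75.3 kJ/mol.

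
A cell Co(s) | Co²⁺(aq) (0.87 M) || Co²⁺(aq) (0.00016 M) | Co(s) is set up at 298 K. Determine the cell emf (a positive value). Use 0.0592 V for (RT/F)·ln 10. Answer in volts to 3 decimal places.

For a concentration cell E°cell = 0, since both electrodes use the same couple.
The compartment with the higher Co²⁺(aq) concentration (0.87 M) acts as the cathode; ions are reduced there and produced at the dilute (0.00016 M) anode.
With n = 2, Ecell = −(0.0592/2)·log([dilute]/[conc]) = −(0.0592/2)·log(0.00016/0.87) = +0.111 V.

0.111 V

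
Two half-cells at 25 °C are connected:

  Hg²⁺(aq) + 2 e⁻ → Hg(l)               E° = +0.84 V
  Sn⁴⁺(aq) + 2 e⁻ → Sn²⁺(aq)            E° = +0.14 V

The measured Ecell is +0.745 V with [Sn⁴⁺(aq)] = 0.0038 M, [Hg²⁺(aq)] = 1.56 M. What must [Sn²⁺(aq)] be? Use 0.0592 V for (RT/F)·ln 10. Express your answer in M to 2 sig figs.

0.081 M

With Hg²⁺/Hg at the cathode and Sn⁴⁺/Sn²⁺ at the anode, E°cell = +0.84 − (+0.14) = +0.70 V (n = 2).
Rearranging E = E° − (0.0592/n)·log Q gives log Q = 2(+0.70 − (+0.745))/0.0592 = −1.520.
The balanced reaction is Hg²⁺(aq) + Sn²⁺(aq) → Hg(l) + Sn⁴⁺(aq), so Q = [Sn⁴⁺(aq)] / ([Hg²⁺(aq)]·[Sn²⁺(aq)]).
Solving for the unknown gives log [Sn²⁺(aq)] = −1.093, so [Sn²⁺(aq)] ≈ 0.081 M.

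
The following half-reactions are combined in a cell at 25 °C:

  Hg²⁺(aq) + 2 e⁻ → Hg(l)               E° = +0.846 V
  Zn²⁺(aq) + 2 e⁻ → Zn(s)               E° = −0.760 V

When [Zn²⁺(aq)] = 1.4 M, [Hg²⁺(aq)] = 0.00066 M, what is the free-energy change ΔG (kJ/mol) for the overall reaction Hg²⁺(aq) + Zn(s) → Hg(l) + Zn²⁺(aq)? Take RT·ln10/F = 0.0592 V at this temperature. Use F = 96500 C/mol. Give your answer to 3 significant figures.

−291 kJ/mol

With Hg²⁺/Hg reduced at the cathode, E°cell = +0.846 − (−0.760) = +1.606 V and n = 2.
Q = [Zn²⁺(aq)] / [Hg²⁺(aq)] = 2.12×10^3, so log Q = 3.327 and E = +1.606 − (0.0592/2)(3.327) = +1.5075 V.
Then ΔG = −nFE = −2 × 96500 × +1.5075 J/mol = −291 kJ/mol.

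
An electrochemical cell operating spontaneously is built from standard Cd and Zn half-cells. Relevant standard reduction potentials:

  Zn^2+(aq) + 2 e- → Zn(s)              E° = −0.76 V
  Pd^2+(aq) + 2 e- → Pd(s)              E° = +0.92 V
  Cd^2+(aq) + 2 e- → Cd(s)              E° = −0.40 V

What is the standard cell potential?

+0.36 V

Of the two couples in this cell, the one with the more positive reduction potential is reduced at the cathode: here that is Cd²⁺/Cd (−0.40 V); Zn²⁺/Zn (−0.76 V) is the anode.
E°cell = E°(cathode) − E°(anode) = −0.40 − (−0.76) = +0.36 V.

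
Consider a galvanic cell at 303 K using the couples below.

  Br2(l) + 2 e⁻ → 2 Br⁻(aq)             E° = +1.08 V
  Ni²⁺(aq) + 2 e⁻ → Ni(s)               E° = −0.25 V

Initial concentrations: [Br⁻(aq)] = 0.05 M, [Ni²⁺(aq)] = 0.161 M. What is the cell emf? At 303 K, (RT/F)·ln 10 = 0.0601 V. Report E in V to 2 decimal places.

+1.43 V

Since E°(Br₂/Br⁻) > E°(Ni²⁺/Ni), Br₂/Br⁻ serves as the cathode.
E°cell = +1.08 − (−0.25) = +1.33 V, with n = 2 electrons transferred.
For the overall reaction Br2(l) + Ni(s) → 2 Br⁻(aq) + Ni²⁺(aq), Q = [Br⁻(aq)]^2·[Ni²⁺(aq)] = 0.000403, giving log Q = −3.395.
Applying E = E° − (RT ln10/nF)·log Q gives +1.33 − (0.0601/2)(−3.395) = +1.43 V.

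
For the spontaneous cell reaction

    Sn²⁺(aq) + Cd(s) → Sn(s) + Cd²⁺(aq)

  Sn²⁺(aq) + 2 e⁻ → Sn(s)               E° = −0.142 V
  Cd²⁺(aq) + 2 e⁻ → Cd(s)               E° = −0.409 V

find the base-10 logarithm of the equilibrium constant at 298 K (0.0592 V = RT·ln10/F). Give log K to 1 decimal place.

log K = 9.0

The Sn²⁺/Sn couple is reduced (cathode); E°cell = −0.142 − (−0.409) = +0.267 V with n = 2.
At equilibrium E = 0, so log K = nE°cell / 0.0592 = (2)(+0.267) / 0.0592 = 9.0.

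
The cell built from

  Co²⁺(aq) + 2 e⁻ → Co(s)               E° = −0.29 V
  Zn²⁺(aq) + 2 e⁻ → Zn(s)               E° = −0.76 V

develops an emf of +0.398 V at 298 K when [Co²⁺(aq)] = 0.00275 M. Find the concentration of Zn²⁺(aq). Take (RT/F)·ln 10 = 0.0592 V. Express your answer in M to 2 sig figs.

With Co²⁺/Co at the cathode and Zn²⁺/Zn at the anode, E°cell = −0.29 − (−0.76) = +0.47 V (n = 2).
Since E = E° − (0.0592/n)·log Q, log Q = n(E° − E)/0.0592 = 2.432.
Balancing electrons gives Co²⁺(aq) + Zn(s) → Co(s) + Zn²⁺(aq); thus Q = [Zn²⁺(aq)] / [Co²⁺(aq)].
Substituting the known concentrations and solving, log [Zn²⁺(aq)] = −0.129 and [Zn²⁺(aq)] = 0.74 M.

0.74 M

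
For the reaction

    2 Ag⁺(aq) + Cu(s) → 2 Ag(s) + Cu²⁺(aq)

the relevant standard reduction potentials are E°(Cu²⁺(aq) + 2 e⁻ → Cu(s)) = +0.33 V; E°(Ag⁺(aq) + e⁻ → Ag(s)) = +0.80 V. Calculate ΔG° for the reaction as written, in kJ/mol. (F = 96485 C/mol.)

−90.7 kJ/mol

In the reaction as written Ag⁺(aq) is reduced, so the Ag⁺/Ag couple is the cathode and Cu²⁺/Cu is the anode.
E°cell = +0.80 − (+0.33) = +0.47 V; balancing electrons gives n = 2.
ΔG° = −nFE°cell = −(2)(96485)(+0.47) J/mol = −90.7 kJ/mol.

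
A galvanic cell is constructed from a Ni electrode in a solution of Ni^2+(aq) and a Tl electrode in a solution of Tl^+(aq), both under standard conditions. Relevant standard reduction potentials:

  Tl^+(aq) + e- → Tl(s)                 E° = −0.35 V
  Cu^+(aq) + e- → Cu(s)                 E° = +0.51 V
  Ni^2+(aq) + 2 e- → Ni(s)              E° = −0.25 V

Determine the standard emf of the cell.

The Ni²⁺/Ni couple has the higher E°, so Ni ion is reduced (cathode) and Tl is oxidized (anode).
E°cell = E°(cathode) − E°(anode) = −0.25 − (−0.35) = +0.10 V.

+0.10 V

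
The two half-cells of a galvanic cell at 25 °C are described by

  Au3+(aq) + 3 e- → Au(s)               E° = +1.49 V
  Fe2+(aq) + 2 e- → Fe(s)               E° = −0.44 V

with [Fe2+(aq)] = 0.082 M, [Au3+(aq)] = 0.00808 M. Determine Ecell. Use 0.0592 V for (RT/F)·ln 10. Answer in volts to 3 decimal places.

The Au³⁺/Au couple has the more positive E°, so it is the cathode; Fe²⁺/Fe is the anode.
E°cell = E°cat − E°an = +1.49 − (−0.44) = +1.93 V; n = 6.
The balanced reaction is 2 Au3+(aq) + 3 Fe(s) → 2 Au(s) + 3 Fe2+(aq), so Q = [Fe2+(aq)]^3 / [Au3+(aq)]^2 = 8.45 and log Q = 0.927.
E = E° − (0.0592/n)·log Q = +1.93 − (0.0592/6)(0.927) = +1.921 V.

+1.921 V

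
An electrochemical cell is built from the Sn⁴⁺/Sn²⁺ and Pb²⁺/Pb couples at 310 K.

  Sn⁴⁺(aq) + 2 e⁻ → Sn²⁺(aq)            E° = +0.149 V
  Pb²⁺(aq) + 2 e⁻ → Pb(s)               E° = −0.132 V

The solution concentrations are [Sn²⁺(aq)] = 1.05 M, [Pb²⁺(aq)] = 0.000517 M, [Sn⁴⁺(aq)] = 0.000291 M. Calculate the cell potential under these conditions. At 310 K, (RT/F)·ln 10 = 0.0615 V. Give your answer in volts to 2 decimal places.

The Sn⁴⁺/Sn²⁺ couple has the more positive E°, so it is the cathode; Pb²⁺/Pb is the anode.
E°cell = E°cat − E°an = +0.149 − (−0.132) = +0.281 V; n = 2.
The balanced reaction is Sn⁴⁺(aq) + Pb(s) → Sn²⁺(aq) + Pb²⁺(aq), so Q = ([Sn²⁺(aq)]·[Pb²⁺(aq)]) / [Sn⁴⁺(aq)] = 1.87 and log Q = 0.271.
By the Nernst equation, E = +0.281 − (0.0615/2)·(0.271) = +0.27 V.

+0.27 V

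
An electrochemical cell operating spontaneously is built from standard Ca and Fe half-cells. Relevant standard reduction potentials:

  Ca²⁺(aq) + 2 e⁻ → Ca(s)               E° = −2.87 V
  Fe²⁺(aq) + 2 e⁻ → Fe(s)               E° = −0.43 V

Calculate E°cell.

+2.44 V

The Fe²⁺/Fe couple has the higher E°, so Fe ion is reduced (cathode) and Ca is oxidized (anode).
E°cell = E°(cathode) − E°(anode) = −0.43 − (−2.87) = +2.44 V.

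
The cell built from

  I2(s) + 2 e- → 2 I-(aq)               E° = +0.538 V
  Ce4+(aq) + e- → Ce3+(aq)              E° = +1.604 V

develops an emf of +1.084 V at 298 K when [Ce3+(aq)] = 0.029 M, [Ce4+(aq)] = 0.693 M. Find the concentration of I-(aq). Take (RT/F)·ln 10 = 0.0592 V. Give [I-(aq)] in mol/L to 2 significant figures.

0.084 M

Ce⁴⁺/Ce³⁺ is the cathode (higher E°); E°cell = +1.604 − (+0.538) = +1.066 V with n = 2.
From the Nernst equation, log Q = n(E° − E)/0.0592 = 2·(+1.066 − (+1.084))/0.0592 = −0.608.
Balancing electrons gives 2 Ce4+(aq) + 2 I-(aq) → 2 Ce3+(aq) + I2(s); thus Q = [Ce3+(aq)]^2 / ([Ce4+(aq)]^2·[I-(aq)]^2).
Isolating [I-(aq)] in Q = 10^{−0.608} yields log [I-(aq)] = −1.074, i.e. 0.084 M.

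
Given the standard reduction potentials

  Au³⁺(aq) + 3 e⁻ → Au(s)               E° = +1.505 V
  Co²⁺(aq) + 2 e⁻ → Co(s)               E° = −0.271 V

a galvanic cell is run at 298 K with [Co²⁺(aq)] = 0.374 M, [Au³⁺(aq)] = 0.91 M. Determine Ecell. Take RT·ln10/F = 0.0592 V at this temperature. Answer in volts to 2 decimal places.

The Au³⁺/Au couple has the more positive E°, so it is the cathode; Co²⁺/Co is the anode.
E°cell = E°cat − E°an = +1.505 − (−0.271) = +1.776 V; n = 6.
For the overall reaction 2 Au³⁺(aq) + 3 Co(s) → 2 Au(s) + 3 Co²⁺(aq), Q = [Co²⁺(aq)]^3 / [Au³⁺(aq)]^2 = 0.0632, giving log Q = −1.199.
By the Nernst equation, E = +1.776 − (0.0592/6)·(−1.199) = +1.79 V.

+1.79 V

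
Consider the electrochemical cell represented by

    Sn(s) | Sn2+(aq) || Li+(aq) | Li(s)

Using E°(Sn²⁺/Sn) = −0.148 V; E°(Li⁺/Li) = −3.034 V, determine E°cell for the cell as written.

−2.886 V

By convention the left-hand electrode in cell notation is the anode (oxidation) and the right-hand electrode is the cathode (reduction).
E°cell = E°(right) − E°(left) = −3.034 − (−0.148) = −2.886 V.
The negative sign shows that, as written, the cell would require an external voltage to drive the reaction.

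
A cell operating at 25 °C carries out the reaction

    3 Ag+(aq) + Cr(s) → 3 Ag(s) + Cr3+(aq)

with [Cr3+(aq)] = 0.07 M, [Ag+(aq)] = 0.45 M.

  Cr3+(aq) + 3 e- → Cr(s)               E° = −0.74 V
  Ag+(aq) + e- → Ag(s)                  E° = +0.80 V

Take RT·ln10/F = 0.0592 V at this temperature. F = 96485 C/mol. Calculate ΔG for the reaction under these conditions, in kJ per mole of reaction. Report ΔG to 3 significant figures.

E°cell = +0.80 − (−0.74) = +1.54 V; the balanced reaction transfers n = 3 electrons.
The reaction quotient is [Cr3+(aq)] / [Ag+(aq)]^3 = 0.768; by Nernst, E = +1.54 − (0.0592/3)(−0.115) = +1.5423 V.
ΔG = −nFE = −(3)(96485)(+1.5423) J/mol = −446 kJ/mol.

−446 kJ/mol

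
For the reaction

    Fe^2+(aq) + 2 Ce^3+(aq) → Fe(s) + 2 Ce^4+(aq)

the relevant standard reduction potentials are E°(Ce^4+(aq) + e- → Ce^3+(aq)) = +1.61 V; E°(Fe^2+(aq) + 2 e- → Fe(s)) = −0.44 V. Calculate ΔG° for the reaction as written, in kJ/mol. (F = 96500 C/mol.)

+396 kJ/mol

In the reaction as written Fe^2+(aq) is reduced, so the Fe²⁺/Fe couple is the cathode and Ce⁴⁺/Ce³⁺ is the anode.
E°cell = −0.44 − (+1.61) = −2.05 V; balancing electrons gives n = 2.
ΔG° = −nFE°cell = −(2)(96500)(−2.05) J/mol = +396 kJ/mol.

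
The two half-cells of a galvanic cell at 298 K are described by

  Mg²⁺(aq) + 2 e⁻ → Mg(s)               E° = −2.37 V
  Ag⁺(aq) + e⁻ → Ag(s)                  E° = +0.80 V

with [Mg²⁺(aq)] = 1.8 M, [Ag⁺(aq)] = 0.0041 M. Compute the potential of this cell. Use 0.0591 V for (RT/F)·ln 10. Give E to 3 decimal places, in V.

Ag⁺/Ag is reduced (cathode, E° = +0.80 V) and Mg²⁺/Mg is oxidized (anode).
The standard potential is +0.80 − (−2.37) = +3.17 V and the balanced reaction transfers n = 2 electrons.
Balancing gives 2 Ag⁺(aq) + Mg(s) → 2 Ag(s) + Mg²⁺(aq); hence Q = [Mg²⁺(aq)] / [Ag⁺(aq)]^2 = 1.07×10^5 (log Q = 5.030).
E = E° − (0.0591/n)·log Q = +3.17 − (0.0591/2)(5.030) = +3.021 V.

+3.021 V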